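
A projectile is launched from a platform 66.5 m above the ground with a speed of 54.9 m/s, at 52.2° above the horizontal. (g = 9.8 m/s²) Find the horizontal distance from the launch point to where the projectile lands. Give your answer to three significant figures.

343 m

Components: v_x = 54.9 cos 52.2° = 33.65 m/s, v_y = 54.9 sin 52.2° = 43.38 m/s.
Vertical: 0 = 66.5 + 43.38 t − ½(9.8) t² ⇒ 4.900 t² − 43.38 t − 66.5 = 0.
t = [43.38 + √(1882 + 1303)] / 9.800 = 10.19 s.
Horizontal: R = v_x · t = 33.65 × 10.19 = 343 m.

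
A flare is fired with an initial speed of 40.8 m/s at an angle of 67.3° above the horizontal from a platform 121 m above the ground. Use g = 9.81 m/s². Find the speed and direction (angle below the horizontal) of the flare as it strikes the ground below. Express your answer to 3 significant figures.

v_x = 40.8 cos 67.3° = 15.74 m/s (constant).
|v_y| at impact = √((37.64)² + 2×9.81×121) = 61.57 m/s.
Speed = √(15.74² + 61.57²) = 63.6 m/s; angle = arctan(61.57/15.74) = 75.7° below horizontal.

63.6 m/s at 75.7° below the horizontal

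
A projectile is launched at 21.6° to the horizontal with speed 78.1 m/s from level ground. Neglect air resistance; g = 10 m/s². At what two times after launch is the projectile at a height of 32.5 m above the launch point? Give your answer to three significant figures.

v_y0 = 78.1 sin 21.6° = 28.75 m/s.
Set y = v_y0 t − ½ g t² = 32.5: 5.000 t² − 28.75 t + 32.5 = 0.
t = [28.75 ± √(826.6 − 650.0)] / 10 = (28.75 ± 13.29) / 10, giving t = 1.55 s or t = 4.20 s.
So the projectile is at 32.5 m at t = 1.55 s (rising) and t = 4.20 s (falling).

1.55 s and 4.20 s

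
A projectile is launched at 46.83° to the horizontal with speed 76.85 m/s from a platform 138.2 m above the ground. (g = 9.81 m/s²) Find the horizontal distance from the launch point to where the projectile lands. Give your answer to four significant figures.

710.4 m

Components: v_x = 76.85 cos 46.83° = 52.578 m/s, v_y = 76.85 sin 46.83° = 56.049 m/s.
Vertical: 0 = 138.2 + 56.049 t − ½(9.81) t² ⇒ 4.905 t² − 56.049 t − 138.2 = 0.
t = [56.049 + √(3141.5 + 2711.5)] / 9.810 = 13.512 s.
Horizontal: R = v_x · t = 52.578 × 13.512 = 710.4 m.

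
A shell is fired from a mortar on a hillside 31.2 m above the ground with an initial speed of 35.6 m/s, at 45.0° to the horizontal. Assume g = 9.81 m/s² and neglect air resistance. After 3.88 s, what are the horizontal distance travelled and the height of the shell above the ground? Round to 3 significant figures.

v_x = 35.6 cos 45.0° = 25.17 m/s; v_y0 = 35.6 sin 45.0° = 25.17 m/s.
x = v_x t = 25.17 × 3.88 = 97.7 m.
y = 31.2 + v_y0 t − ½ g t² = 55.0 m.

x = 97.7 m, y = 55.0 m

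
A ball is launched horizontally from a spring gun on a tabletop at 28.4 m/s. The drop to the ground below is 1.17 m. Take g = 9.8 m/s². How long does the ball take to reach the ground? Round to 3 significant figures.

0.489 s

The horizontal speed doesn't affect the fall. With v_y0 = 0, h = ½ g t².
t = √(2 × 1.17 / 9.8) = √0.2388 = 0.489 s.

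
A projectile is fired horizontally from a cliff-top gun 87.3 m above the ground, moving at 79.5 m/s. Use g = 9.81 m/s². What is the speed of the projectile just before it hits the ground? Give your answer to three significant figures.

89.6 m/s

Fall time: t = √(2 × 87.3 / 9.81) = 4.219 s.
At impact: v_x = 79.5 m/s (unchanged), v_y = g t = 9.81 × 4.219 = 41.39 m/s.
Speed = √(v_x² + v_y²) = √(6320 + 1713) = 89.6 m/s.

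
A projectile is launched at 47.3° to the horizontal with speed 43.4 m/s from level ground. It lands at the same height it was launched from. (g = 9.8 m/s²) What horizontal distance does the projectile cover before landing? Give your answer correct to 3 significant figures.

192 m

For level ground, R = v₀² sin(2θ) / g.
sin(2 × 47.3°) = sin 94.60° = 0.9968.
R = (43.4)² × 0.9968 / 9.8 = 192 m.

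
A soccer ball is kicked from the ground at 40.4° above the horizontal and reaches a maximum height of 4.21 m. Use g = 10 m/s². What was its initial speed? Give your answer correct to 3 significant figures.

At maximum height v_y = 0, so (v₀ sin θ)² = 2 g H.
v₀ sin 40.4° = √(2 × 10 × 4.21) = 9.176 m/s.
v₀ = 9.176 / sin 40.4° = 9.176 / 0.6481 = 14.2 m/s.

14.2 m/s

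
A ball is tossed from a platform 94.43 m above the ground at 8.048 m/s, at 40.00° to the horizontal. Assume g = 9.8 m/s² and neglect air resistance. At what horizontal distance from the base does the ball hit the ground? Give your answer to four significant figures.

Components: v_x = 8.048 cos 40.00° = 6.1651 m/s, v_y = 8.048 sin 40.00° = 5.1732 m/s.
Vertical: 0 = 94.43 + 5.1732 t − ½(9.8) t² ⇒ 4.900 t² − 5.1732 t − 94.43 = 0.
t = [5.1732 + √(26.762 + 1850.8)] / 9.800 = 4.9494 s.
Horizontal: R = v_x · t = 6.1651 × 4.9494 = 30.51 m.

30.51 m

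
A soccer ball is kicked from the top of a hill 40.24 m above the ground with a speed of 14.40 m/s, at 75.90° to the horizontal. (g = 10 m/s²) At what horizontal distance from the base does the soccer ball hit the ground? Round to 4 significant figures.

Components: v_x = 14.40 cos 75.90° = 3.5081 m/s, v_y = 14.40 sin 75.90° = 13.966 m/s.
Vertical: 0 = 40.24 + 13.966 t − ½(10) t² ⇒ 5.000 t² − 13.966 t − 40.24 = 0.
t = [13.966 + √(195.05 + 804.80)] / 10.00 = 4.5586 s.
Horizontal: R = v_x · t = 3.5081 × 4.5586 = 15.99 m.

15.99 m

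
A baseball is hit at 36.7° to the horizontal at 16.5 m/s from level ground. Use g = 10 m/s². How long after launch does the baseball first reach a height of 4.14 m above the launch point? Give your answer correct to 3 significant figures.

v_y0 = 16.5 sin 36.7° = 9.861 m/s.
Set y = v_y0 t − ½ g t² = 4.14: 5.000 t² − 9.861 t + 4.14 = 0.
t = [9.861 ± √(97.24 − 82.80)] / 10 = (9.861 ± 3.800) / 10, giving t = 0.606 s or t = 1.37 s.
The baseball is on the way up at the first time, so t = 0.606 s.

0.606 s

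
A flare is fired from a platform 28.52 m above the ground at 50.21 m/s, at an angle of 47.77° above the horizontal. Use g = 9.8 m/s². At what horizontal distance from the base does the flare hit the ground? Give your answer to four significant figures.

279.7 m

Components: v_x = 50.21 cos 47.77° = 33.747 m/s, v_y = 50.21 sin 47.77° = 37.178 m/s.
Vertical: 0 = 28.52 + 37.178 t − ½(9.8) t² ⇒ 4.900 t² − 37.178 t − 28.52 = 0.
t = [37.178 + √(1382.2 + 558.99)] / 9.800 = 8.2895 s.
Horizontal: R = v_x · t = 33.747 × 8.2895 = 279.7 m.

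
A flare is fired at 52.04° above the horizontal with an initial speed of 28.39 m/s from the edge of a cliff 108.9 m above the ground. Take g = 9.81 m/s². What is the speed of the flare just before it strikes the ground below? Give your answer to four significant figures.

v_x = 28.39 cos 52.04° = 17.463 m/s is unchanged throughout.
For the vertical component, v_y² = v_y0² + 2 g h = (22.384)² + 2×9.81×108.9 = 2637.7, so |v_y| = 51.359 m/s.
Impact speed = √(v_x² + v_y²) = √(304.96 + 2637.7) = 54.25 m/s.

54.25 m/s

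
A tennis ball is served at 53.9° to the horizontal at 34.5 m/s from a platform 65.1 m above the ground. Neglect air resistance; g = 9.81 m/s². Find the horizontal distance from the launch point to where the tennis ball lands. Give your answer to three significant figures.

Components: v_x = 34.5 cos 53.9° = 20.33 m/s, v_y = 34.5 sin 53.9° = 27.88 m/s.
Vertical: 0 = 65.1 + 27.88 t − ½(9.81) t² ⇒ 4.905 t² − 27.88 t − 65.1 = 0.
t = [27.88 + √(777.3 + 1277)] / 9.810 = 7.462 s.
Horizontal: R = v_x · t = 20.33 × 7.462 = 152 m.

152 m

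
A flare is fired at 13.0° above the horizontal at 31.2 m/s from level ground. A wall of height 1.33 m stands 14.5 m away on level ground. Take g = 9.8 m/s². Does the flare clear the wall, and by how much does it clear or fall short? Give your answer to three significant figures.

v_x = 31.2 cos 13.0° = 30.40 m/s; v_y0 = 31.2 sin 13.0° = 7.018 m/s.
Time to reach the wall: t = 14.5 / 30.40 = 0.4770 s.
Height at that point: y = 7.018×0.4770 − 4.900×0.4770² = 2.233 m.
That is 2.233 − 1.33 = 0.903 m above the top of the wall, so the flare clears it.

Yes — it clears the wall by 0.903 m.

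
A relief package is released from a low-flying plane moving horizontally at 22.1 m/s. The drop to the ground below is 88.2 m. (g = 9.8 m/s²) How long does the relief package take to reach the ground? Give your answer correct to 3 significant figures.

The horizontal speed doesn't affect the fall. With v_y0 = 0, h = ½ g t².
t = √(2 × 88.2 / 9.8) = √18.00 = 4.24 s.

4.24 s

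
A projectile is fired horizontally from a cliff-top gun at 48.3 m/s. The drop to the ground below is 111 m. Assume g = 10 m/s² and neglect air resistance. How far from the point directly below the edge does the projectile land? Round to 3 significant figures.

228 m

Initial vertical velocity is zero, so the fall time comes from h = ½ g t²: t = √(2 × 111 / 10) = 4.712 s.
Horizontal motion is uniform at 48.3 m/s, so x = 48.3 × 4.712 = 228 m.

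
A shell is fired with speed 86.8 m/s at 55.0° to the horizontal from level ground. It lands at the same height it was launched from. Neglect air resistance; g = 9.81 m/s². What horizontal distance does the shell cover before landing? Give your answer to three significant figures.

Components: v_x = 86.8 cos 55.0° = 49.79 m/s, v_y = 86.8 sin 55.0° = 71.10 m/s.
Time of flight (same landing height): t = 2 v_y / g = 2 × 71.10 / 9.81 = 14.50 s.
Range: R = v_x · t = 49.79 × 14.50 = 722 m.

722 m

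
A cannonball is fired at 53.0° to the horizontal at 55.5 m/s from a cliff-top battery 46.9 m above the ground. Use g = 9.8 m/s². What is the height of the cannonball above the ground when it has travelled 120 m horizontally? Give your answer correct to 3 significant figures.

v_x = 55.5 cos 53.0° = 33.40 m/s, v_y0 = 55.5 sin 53.0° = 44.32 m/s.
Time to reach x = 120 m: t = x / v_x = 120 / 33.40 = 3.593 s.
y = 46.9 + v_y0 t − ½ g t² = 46.9 + 44.32×3.593 − 4.900×3.593² = 143 m.

143 m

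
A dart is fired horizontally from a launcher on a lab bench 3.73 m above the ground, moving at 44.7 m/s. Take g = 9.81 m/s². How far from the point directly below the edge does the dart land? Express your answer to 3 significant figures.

39.0 m

Initial vertical velocity is zero, so the fall time comes from h = ½ g t²: t = √(2 × 3.73 / 9.81) = 0.8720 s.
Horizontal motion is uniform at 44.7 m/s, so x = 44.7 × 0.8720 = 39.0 m.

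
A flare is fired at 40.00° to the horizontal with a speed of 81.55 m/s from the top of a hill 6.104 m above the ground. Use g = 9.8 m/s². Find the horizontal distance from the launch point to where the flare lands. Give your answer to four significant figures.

Components: v_x = 81.55 cos 40.00° = 62.471 m/s, v_y = 81.55 sin 40.00° = 52.419 m/s.
Vertical: 0 = 6.104 + 52.419 t − ½(9.8) t² ⇒ 4.900 t² − 52.419 t − 6.104 = 0.
t = [52.419 + √(2747.8 + 119.64)] / 9.800 = 10.813 s.
Horizontal: R = v_x · t = 62.471 × 10.813 = 675.5 m.

675.5 m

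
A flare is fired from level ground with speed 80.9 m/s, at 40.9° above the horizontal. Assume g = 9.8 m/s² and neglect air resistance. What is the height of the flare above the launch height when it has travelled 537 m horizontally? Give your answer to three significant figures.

v_x = 80.9 cos 40.9° = 61.15 m/s, v_y0 = 80.9 sin 40.9° = 52.97 m/s.
Time to reach x = 537 m: t = x / v_x = 537 / 61.15 = 8.782 s.
y = v_y0 t − ½ g t² = 52.97×8.782 − 4.900×8.782² = 87.3 m.

87.3 m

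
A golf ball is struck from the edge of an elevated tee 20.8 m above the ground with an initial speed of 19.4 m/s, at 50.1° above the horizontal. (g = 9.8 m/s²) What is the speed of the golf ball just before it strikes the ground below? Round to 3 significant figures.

v_x = 19.4 cos 50.1° = 12.44 m/s is unchanged throughout.
For the vertical component, v_y² = v_y0² + 2 g h = (14.88)² + 2×9.8×20.8 = 629.1, so |v_y| = 25.08 m/s.
Impact speed = √(v_x² + v_y²) = √(154.8 + 629.1) = 28.0 m/s.

28.0 m/s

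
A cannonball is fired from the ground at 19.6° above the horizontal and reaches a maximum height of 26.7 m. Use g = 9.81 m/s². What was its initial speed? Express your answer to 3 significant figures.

At maximum height v_y = 0, so (v₀ sin θ)² = 2 g H.
v₀ sin 19.6° = √(2 × 9.81 × 26.7) = 22.89 m/s.
v₀ = 22.89 / sin 19.6° = 22.89 / 0.3355 = 68.2 m/s.

68.2 m/s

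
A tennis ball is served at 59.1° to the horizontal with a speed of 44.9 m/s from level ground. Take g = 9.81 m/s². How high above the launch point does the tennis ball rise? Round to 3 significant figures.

75.7 m

Vertical component of launch velocity: v_y = 44.9 sin 59.1° = 38.53 m/s.
At the highest point the vertical velocity is zero, so v_y² = 2 g h_max.
h_max = (38.53)² / (2 × 9.81) = 1485 / 19.62 = 75.7 m.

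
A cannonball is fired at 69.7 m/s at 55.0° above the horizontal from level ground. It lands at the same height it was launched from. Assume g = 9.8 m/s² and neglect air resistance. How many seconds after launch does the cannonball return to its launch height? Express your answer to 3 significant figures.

Vertical component: v_y = 69.7 sin 55.0° = 57.09 m/s.
For a projectile landing at launch height, time of flight is t = 2 v_y / g = 2 × 57.09 / 9.8 = 11.7 s.

11.7 s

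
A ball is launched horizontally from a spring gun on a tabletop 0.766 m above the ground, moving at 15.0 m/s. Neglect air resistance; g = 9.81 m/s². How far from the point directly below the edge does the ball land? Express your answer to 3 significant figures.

5.93 m

Initial vertical velocity is zero, so the fall time comes from h = ½ g t²: t = √(2 × 0.766 / 9.81) = 0.3952 s.
Horizontal motion is uniform at 15.0 m/s, so x = 15.0 × 0.3952 = 5.93 m.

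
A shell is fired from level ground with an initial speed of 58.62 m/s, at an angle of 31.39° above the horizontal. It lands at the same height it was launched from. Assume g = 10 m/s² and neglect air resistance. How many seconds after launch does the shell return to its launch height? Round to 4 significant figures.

6.107 s

Vertical component: v_y = 58.62 sin 31.39° = 30.533 m/s.
For a projectile landing at launch height, time of flight is t = 2 v_y / g = 2 × 30.533 / 10 = 6.107 s.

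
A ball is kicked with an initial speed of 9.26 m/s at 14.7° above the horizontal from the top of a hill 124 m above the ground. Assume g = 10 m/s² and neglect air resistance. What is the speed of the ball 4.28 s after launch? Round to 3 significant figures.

41.4 m/s

v_x = 9.26 cos 14.7° = 8.957 m/s (constant).
v_y(t) = 9.26 sin 14.7° − g t = 2.350 − 10 × 4.28 = -40.45 m/s.
Speed = √(v_x² + v_y²) = √(80.23 + 1636) = 41.4 m/s.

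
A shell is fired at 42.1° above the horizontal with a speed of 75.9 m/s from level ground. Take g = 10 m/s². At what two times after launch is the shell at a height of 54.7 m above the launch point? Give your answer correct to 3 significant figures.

v_y0 = 75.9 sin 42.1° = 50.89 m/s.
Set y = v_y0 t − ½ g t² = 54.7: 5.000 t² − 50.89 t + 54.7 = 0.
t = [50.89 ± √(2590 − 1094)] / 10 = (50.89 ± 38.68) / 10, giving t = 1.22 s or t = 8.96 s.
So the shell is at 54.7 m at t = 1.22 s (rising) and t = 8.96 s (falling).

1.22 s and 8.96 s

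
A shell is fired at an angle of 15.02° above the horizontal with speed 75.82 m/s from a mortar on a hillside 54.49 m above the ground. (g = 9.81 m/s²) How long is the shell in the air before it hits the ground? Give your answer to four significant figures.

Vertical component: v_y = 75.82 sin 15.02° = 19.649 m/s.
Taking up as positive with launch at y = 54.49 m, landing at y = 0: 0 = 54.49 + 19.649 t − ½(9.81) t².
Solving 4.905 t² − 19.649 t − 54.49 = 0 gives t = [19.649 + √(19.649² + 4·4.905·54.49)] / 9.810 = 5.892 s.

5.892 s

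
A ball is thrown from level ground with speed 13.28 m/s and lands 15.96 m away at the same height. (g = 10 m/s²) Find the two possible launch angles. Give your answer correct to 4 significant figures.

32.41° and 57.59°

Level-ground range: R = v₀² sin(2θ)/g ⇒ sin 2θ = R g / v₀² = 15.96×10/13.28² = 0.9050.
2θ = arcsin(0.9050) = 64.823° or 180° − 64.823° = 115.177°.
So θ = 32.41° or θ = 57.59°.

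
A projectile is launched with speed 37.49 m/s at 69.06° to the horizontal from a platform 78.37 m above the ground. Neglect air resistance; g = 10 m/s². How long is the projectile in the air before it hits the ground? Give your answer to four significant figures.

8.787 s

Vertical component: v_y = 37.49 sin 69.06° = 35.014 m/s.
Taking up as positive with launch at y = 78.37 m, landing at y = 0: 0 = 78.37 + 35.014 t − ½(10) t².
Solving 5.000 t² − 35.014 t − 78.37 = 0 gives t = [35.014 + √(35.014² + 4·5.000·78.37)] / 10.00 = 8.787 s.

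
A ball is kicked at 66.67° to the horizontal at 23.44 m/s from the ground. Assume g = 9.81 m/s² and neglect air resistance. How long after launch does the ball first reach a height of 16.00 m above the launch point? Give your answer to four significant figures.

v_y0 = 23.44 sin 66.67° = 21.524 m/s.
Set y = v_y0 t − ½ g t² = 16.00: 4.905 t² − 21.524 t + 16.00 = 0.
t = [21.524 ± √(463.28 − 313.92)] / 9.81 = (21.524 ± 12.221) / 9.81, giving t = 0.9483 s or t = 3.440 s.
The ball is on the way up at the first time, so t = 0.9483 s.

0.9483 s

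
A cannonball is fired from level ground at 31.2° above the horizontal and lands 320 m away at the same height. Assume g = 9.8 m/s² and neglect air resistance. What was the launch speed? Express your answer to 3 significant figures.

59.5 m/s

On level ground, R = v₀² sin(2θ) / g, so v₀ = √(R g / sin 2θ).
sin(2 × 31.2°) = 0.8862.
v₀ = √(320 × 9.8 / 0.8862) = √3539 = 59.5 m/s.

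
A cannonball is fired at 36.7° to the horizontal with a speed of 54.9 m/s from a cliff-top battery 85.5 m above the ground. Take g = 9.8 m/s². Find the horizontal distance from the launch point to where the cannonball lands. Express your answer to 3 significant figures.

383 m

Components: v_x = 54.9 cos 36.7° = 44.02 m/s, v_y = 54.9 sin 36.7° = 32.81 m/s.
Vertical: 0 = 85.5 + 32.81 t − ½(9.8) t² ⇒ 4.900 t² − 32.81 t − 85.5 = 0.
t = [32.81 + √(1076 + 1676)] / 9.800 = 8.701 s.
Horizontal: R = v_x · t = 44.02 × 8.701 = 383 m.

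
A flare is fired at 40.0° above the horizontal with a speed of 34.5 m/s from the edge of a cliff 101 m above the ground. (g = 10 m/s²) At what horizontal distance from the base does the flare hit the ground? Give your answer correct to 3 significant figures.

Components: v_x = 34.5 cos 40.0° = 26.43 m/s, v_y = 34.5 sin 40.0° = 22.18 m/s.
Vertical: 0 = 101 + 22.18 t − ½(10) t² ⇒ 5.000 t² − 22.18 t − 101 = 0.
t = [22.18 + √(492.0 + 2020)] / 10.00 = 7.230 s.
Horizontal: R = v_x · t = 26.43 × 7.230 = 191 m.

191 m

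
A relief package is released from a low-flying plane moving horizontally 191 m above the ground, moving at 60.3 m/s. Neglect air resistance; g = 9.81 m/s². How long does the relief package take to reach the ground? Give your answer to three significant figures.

The horizontal speed doesn't affect the fall. With v_y0 = 0, h = ½ g t².
t = √(2 × 191 / 9.81) = √38.94 = 6.24 s.

6.24 s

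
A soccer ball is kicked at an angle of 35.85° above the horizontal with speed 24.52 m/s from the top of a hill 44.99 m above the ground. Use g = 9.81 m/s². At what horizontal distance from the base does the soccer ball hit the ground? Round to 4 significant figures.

Components: v_x = 24.52 cos 35.85° = 19.875 m/s, v_y = 24.52 sin 35.85° = 14.361 m/s.
Vertical: 0 = 44.99 + 14.361 t − ½(9.81) t² ⇒ 4.905 t² − 14.361 t − 44.99 = 0.
t = [14.361 + √(206.24 + 882.70)] / 9.810 = 4.8277 s.
Horizontal: R = v_x · t = 19.875 × 4.8277 = 95.95 m.

95.95 m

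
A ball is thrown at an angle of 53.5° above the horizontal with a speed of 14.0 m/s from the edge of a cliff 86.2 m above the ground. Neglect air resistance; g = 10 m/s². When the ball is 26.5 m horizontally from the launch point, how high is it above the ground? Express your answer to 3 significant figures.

71.4 m

v_x = 14.0 cos 53.5° = 8.328 m/s, v_y0 = 14.0 sin 53.5° = 11.25 m/s.
Time to reach x = 26.5 m: t = x / v_x = 26.5 / 8.328 = 3.182 s.
y = 86.2 + v_y0 t − ½ g t² = 86.2 + 11.25×3.182 − 5.000×3.182² = 71.4 m.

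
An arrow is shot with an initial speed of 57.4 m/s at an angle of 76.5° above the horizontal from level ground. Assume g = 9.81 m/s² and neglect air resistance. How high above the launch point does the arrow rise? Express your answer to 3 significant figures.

Vertical component of launch velocity: v_y = 57.4 sin 76.5° = 55.81 m/s.
At the highest point the vertical velocity is zero, so v_y² = 2 g h_max.
h_max = (55.81)² / (2 × 9.81) = 3115 / 19.62 = 159 m.

159 m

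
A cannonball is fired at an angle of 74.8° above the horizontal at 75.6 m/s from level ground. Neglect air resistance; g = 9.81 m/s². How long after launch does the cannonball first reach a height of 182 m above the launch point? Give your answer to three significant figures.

v_y0 = 75.6 sin 74.8° = 72.96 m/s.
Set y = v_y0 t − ½ g t² = 182: 4.905 t² − 72.96 t + 182 = 0.
t = [72.96 ± √(5323 − 3571)] / 9.81 = (72.96 ± 41.86) / 9.81, giving t = 3.17 s or t = 11.7 s.
The cannonball is on the way up at the first time, so t = 3.17 s.

3.17 s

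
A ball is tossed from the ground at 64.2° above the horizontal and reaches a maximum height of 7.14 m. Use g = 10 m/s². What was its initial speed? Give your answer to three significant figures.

13.3 m/s

At maximum height v_y = 0, so (v₀ sin θ)² = 2 g H.
v₀ sin 64.2° = √(2 × 10 × 7.14) = 11.95 m/s.
v₀ = 11.95 / sin 64.2° = 11.95 / 0.9003 = 13.3 m/s.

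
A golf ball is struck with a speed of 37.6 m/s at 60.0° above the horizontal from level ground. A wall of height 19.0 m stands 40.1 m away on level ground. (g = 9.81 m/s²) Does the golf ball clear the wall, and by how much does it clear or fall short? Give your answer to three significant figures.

v_x = 37.6 cos 60.0° = 18.80 m/s; v_y0 = 37.6 sin 60.0° = 32.56 m/s.
Time to reach the wall: t = 40.1 / 18.80 = 2.133 s.
Height at that point: y = 32.56×2.133 − 4.905×2.133² = 47.13 m.
That is 47.13 − 19.0 = 28.1 m above the top of the wall, so the golf ball clears it.

Yes — it clears the wall by 28.1 m.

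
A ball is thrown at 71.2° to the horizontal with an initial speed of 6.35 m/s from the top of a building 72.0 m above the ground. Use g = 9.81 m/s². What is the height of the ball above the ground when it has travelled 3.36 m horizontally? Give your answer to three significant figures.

68.6 m

v_x = 6.35 cos 71.2° = 2.046 m/s, v_y0 = 6.35 sin 71.2° = 6.011 m/s.
Time to reach x = 3.36 m: t = x / v_x = 3.36 / 2.046 = 1.642 s.
y = 72.0 + v_y0 t − ½ g t² = 72.0 + 6.011×1.642 − 4.905×1.642² = 68.6 m.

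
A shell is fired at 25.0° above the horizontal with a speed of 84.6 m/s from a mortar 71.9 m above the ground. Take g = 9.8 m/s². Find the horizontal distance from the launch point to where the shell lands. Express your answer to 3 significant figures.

685 m

Components: v_x = 84.6 cos 25.0° = 76.67 m/s, v_y = 84.6 sin 25.0° = 35.75 m/s.
Vertical: 0 = 71.9 + 35.75 t − ½(9.8) t² ⇒ 4.900 t² − 35.75 t − 71.9 = 0.
t = [35.75 + √(1278 + 1409)] / 9.800 = 8.937 s.
Horizontal: R = v_x · t = 76.67 × 8.937 = 685 m.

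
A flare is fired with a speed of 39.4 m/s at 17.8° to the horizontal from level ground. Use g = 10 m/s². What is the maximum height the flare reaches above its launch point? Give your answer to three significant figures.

Vertical component of launch velocity: v_y = 39.4 sin 17.8° = 12.04 m/s.
At the highest point the vertical velocity is zero, so v_y² = 2 g h_max.
h_max = (12.04)² / (2 × 10) = 145.0 / 20.00 = 7.25 m.

7.25 m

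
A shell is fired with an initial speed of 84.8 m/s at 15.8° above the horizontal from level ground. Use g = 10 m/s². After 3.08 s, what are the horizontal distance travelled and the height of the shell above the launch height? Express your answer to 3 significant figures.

x = 251 m, y = 23.7 m

v_x = 84.8 cos 15.8° = 81.60 m/s; v_y0 = 84.8 sin 15.8° = 23.09 m/s.
x = v_x t = 81.60 × 3.08 = 251 m.
y = v_y0 t − ½ g t² = 23.09×3.08 − 5.000×3.08² = 23.7 m.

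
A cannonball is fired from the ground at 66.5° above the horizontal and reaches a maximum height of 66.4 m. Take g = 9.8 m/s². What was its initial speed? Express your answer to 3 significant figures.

At maximum height v_y = 0, so (v₀ sin θ)² = 2 g H.
v₀ sin 66.5° = √(2 × 9.8 × 66.4) = 36.08 m/s.
v₀ = 36.08 / sin 66.5° = 36.08 / 0.9171 = 39.3 m/s.

39.3 m/s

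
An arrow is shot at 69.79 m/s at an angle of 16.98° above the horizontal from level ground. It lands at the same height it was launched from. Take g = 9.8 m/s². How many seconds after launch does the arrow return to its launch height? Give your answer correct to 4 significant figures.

4.159 s

Vertical component: v_y = 69.79 sin 16.98° = 20.381 m/s.
For a projectile landing at launch height, time of flight is t = 2 v_y / g = 2 × 20.381 / 9.8 = 4.159 s.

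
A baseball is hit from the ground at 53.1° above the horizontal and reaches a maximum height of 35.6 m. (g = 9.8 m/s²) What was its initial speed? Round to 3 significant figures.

33.0 m/s

At maximum height v_y = 0, so (v₀ sin θ)² = 2 g H.
v₀ sin 53.1° = √(2 × 9.8 × 35.6) = 26.42 m/s.
v₀ = 26.42 / sin 53.1° = 26.42 / 0.7997 = 33.0 m/s.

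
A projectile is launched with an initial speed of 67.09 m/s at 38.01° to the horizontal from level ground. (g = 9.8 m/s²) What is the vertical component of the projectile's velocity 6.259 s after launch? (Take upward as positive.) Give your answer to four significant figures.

Initial vertical component: v_y0 = 67.09 sin 38.01° = 41.314 m/s.
v_y(t) = v_y0 − g t = 41.314 − 9.8 × 6.259 = -20.02 m/s.

-20.02 m/s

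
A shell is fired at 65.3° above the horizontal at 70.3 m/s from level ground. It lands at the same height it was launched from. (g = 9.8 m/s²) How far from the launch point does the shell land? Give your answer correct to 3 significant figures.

383 m

For level ground, R = v₀² sin(2θ) / g.
sin(2 × 65.3°) = sin 130.6° = 0.7593.
R = (70.3)² × 0.7593 / 9.8 = 383 m.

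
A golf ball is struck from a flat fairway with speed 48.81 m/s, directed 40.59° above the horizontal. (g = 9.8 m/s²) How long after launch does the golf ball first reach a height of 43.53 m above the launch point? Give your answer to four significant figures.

v_y0 = 48.81 sin 40.59° = 31.758 m/s.
Set y = v_y0 t − ½ g t² = 43.53: 4.900 t² − 31.758 t + 43.53 = 0.
t = [31.758 ± √(1008.6 − 853.19)] / 9.8 = (31.758 ± 12.466) / 9.8, giving t = 1.969 s or t = 4.513 s.
The golf ball is on the way up at the first time, so t = 1.969 s.

1.969 s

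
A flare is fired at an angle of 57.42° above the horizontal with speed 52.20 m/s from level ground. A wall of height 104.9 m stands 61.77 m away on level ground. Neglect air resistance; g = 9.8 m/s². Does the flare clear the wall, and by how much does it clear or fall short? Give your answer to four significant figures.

No — it falls 31.90 m short of clearing the wall.

v_x = 52.20 cos 57.42° = 28.108 m/s; v_y0 = 52.20 sin 57.42° = 43.986 m/s.
Time to reach the wall: t = 61.77 / 28.108 = 2.1976 s.
Height at that point: y = 43.986×2.1976 − 4.900×2.1976² = 72.999 m.
That is 104.9 − 72.999 = 31.90 m below the top of the wall, so the flare does not clear it.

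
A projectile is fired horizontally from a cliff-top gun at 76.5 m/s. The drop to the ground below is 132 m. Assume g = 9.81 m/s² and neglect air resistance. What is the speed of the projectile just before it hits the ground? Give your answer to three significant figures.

91.9 m/s

Fall time: t = √(2 × 132 / 9.81) = 5.188 s.
At impact: v_x = 76.5 m/s (unchanged), v_y = g t = 9.81 × 5.188 = 50.89 m/s.
Speed = √(v_x² + v_y²) = √(5852 + 2590) = 91.9 m/s.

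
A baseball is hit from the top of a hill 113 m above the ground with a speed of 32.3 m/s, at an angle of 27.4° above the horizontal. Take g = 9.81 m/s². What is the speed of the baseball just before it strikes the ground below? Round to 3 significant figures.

v_x = 32.3 cos 27.4° = 28.68 m/s is unchanged throughout.
For the vertical component, v_y² = v_y0² + 2 g h = (14.86)² + 2×9.81×113 = 2438, so |v_y| = 49.38 m/s.
Impact speed = √(v_x² + v_y²) = √(822.5 + 2438) = 57.1 m/s.

57.1 m/s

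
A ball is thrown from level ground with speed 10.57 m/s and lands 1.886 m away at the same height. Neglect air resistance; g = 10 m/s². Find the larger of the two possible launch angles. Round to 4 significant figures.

85.14°

Level-ground range: R = v₀² sin(2θ)/g ⇒ sin 2θ = R g / v₀² = 1.886×10/10.57² = 0.1688.
2θ = arcsin(0.1688) = 9.7181° or 180° − 9.7181° = 170.2819°.
So θ = 4.859° or θ = 85.14°.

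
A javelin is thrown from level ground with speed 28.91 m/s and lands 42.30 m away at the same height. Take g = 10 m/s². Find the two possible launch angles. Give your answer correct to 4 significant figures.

Level-ground range: R = v₀² sin(2θ)/g ⇒ sin 2θ = R g / v₀² = 42.30×10/28.91² = 0.5061.
2θ = arcsin(0.5061) = 30.404° or 180° − 30.404° = 149.596°.
So θ = 15.20° or θ = 74.80°.

15.20° and 74.80°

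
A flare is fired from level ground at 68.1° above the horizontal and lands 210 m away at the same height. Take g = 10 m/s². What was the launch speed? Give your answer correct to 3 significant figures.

On level ground, R = v₀² sin(2θ) / g, so v₀ = √(R g / sin 2θ).
sin(2 × 68.1°) = 0.6921.
v₀ = √(210 × 10 / 0.6921) = √3034 = 55.1 m/s.

55.1 m/s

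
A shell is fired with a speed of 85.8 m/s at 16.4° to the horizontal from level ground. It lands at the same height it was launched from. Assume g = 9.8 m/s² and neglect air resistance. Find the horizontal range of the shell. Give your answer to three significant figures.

407 m

For level ground, R = v₀² sin(2θ) / g.
sin(2 × 16.4°) = sin 32.80° = 0.5417.
R = (85.8)² × 0.5417 / 9.8 = 407 m.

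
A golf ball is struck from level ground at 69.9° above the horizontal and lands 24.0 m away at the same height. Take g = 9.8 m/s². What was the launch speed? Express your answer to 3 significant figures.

19.1 m/s

On level ground, R = v₀² sin(2θ) / g, so v₀ = √(R g / sin 2θ).
sin(2 × 69.9°) = 0.6455.
v₀ = √(24.0 × 9.8 / 0.6455) = √364.4 = 19.1 m/s.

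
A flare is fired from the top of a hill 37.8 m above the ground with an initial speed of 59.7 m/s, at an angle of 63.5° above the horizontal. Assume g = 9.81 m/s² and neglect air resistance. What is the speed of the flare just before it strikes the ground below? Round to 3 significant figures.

v_x = 59.7 cos 63.5° = 26.64 m/s is unchanged throughout.
For the vertical component, v_y² = v_y0² + 2 g h = (53.43)² + 2×9.81×37.8 = 3596, so |v_y| = 59.97 m/s.
Impact speed = √(v_x² + v_y²) = √(709.7 + 3596) = 65.6 m/s.

65.6 m/s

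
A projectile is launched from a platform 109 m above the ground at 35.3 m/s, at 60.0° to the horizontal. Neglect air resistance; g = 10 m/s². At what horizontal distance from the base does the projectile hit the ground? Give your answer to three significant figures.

Components: v_x = 35.3 cos 60.0° = 17.65 m/s, v_y = 35.3 sin 60.0° = 30.57 m/s.
Vertical: 0 = 109 + 30.57 t − ½(10) t² ⇒ 5.000 t² − 30.57 t − 109 = 0.
t = [30.57 + √(934.5 + 2180)] / 10.00 = 8.638 s.
Horizontal: R = v_x · t = 17.65 × 8.638 = 152 m.

152 m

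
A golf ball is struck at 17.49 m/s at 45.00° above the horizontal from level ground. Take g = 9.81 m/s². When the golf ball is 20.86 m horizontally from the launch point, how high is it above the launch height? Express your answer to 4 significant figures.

6.905 m

v_x = 17.49 cos 45.00° = 12.367 m/s, v_y0 = 17.49 sin 45.00° = 12.367 m/s.
Time to reach x = 20.86 m: t = x / v_x = 20.86 / 12.367 = 1.6867 s.
y = v_y0 t − ½ g t² = 12.367×1.6867 − 4.905×1.6867² = 6.905 m.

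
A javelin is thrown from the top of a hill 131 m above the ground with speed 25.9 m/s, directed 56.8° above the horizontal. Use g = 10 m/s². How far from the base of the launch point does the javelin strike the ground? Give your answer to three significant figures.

110 m

Components: v_x = 25.9 cos 56.8° = 14.18 m/s, v_y = 25.9 sin 56.8° = 21.67 m/s.
Vertical: 0 = 131 + 21.67 t − ½(10) t² ⇒ 5.000 t² − 21.67 t − 131 = 0.
t = [21.67 + √(469.6 + 2620)] / 10.00 = 7.725 s.
Horizontal: R = v_x · t = 14.18 × 7.725 = 110 m.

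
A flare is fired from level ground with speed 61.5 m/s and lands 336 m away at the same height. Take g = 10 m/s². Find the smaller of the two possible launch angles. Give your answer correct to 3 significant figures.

31.3°

Level-ground range: R = v₀² sin(2θ)/g ⇒ sin 2θ = R g / v₀² = 336×10/61.5² = 0.8884.
2θ = arcsin(0.8884) = 62.67° or 180° − 62.67° = 117.33°.
So θ = 31.3° or θ = 58.7°.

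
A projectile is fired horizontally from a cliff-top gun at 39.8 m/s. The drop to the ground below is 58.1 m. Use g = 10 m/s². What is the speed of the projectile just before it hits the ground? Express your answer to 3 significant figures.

52.4 m/s

Fall time: t = √(2 × 58.1 / 10) = 3.409 s.
At impact: v_x = 39.8 m/s (unchanged), v_y = g t = 10 × 3.409 = 34.09 m/s.
Speed = √(v_x² + v_y²) = √(1584 + 1162) = 52.4 m/s.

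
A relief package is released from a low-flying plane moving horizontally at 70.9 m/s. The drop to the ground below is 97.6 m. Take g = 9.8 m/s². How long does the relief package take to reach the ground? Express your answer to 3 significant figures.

4.46 s

The horizontal speed doesn't affect the fall. With v_y0 = 0, h = ½ g t².
t = √(2 × 97.6 / 9.8) = √19.92 = 4.46 s.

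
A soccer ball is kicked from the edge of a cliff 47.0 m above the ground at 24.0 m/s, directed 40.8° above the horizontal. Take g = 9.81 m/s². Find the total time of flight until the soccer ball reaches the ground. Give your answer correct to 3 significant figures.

5.08 s

Vertical component: v_y = 24.0 sin 40.8° = 15.68 m/s.
Taking up as positive with launch at y = 47.0 m, landing at y = 0: 0 = 47.0 + 15.68 t − ½(9.81) t².
Solving 4.905 t² − 15.68 t − 47.0 = 0 gives t = [15.68 + √(15.68² + 4·4.905·47.0)] / 9.810 = 5.08 s.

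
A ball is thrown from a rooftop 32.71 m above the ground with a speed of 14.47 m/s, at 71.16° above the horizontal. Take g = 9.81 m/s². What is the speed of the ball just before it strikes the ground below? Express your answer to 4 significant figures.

v_x = 14.47 cos 71.16° = 4.6727 m/s is unchanged throughout.
For the vertical component, v_y² = v_y0² + 2 g h = (13.695)² + 2×9.81×32.71 = 829.32, so |v_y| = 28.798 m/s.
Impact speed = √(v_x² + v_y²) = √(21.834 + 829.32) = 29.17 m/s.

29.17 m/s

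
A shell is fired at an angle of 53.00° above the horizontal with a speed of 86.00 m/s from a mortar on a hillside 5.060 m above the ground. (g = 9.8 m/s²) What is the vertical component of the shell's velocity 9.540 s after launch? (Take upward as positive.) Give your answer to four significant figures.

-24.81 m/s

Initial vertical component: v_y0 = 86.00 sin 53.00° = 68.683 m/s.
v_y(t) = v_y0 − g t = 68.683 − 9.8 × 9.540 = -24.81 m/s.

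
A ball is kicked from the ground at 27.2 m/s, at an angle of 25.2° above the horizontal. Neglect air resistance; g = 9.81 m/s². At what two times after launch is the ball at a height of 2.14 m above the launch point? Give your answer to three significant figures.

0.202 s and 2.16 s

v_y0 = 27.2 sin 25.2° = 11.58 m/s.
Set y = v_y0 t − ½ g t² = 2.14: 4.905 t² − 11.58 t + 2.14 = 0.
t = [11.58 ± √(134.1 − 41.99)] / 9.81 = (11.58 ± 9.597) / 9.81, giving t = 0.202 s or t = 2.16 s.
So the ball is at 2.14 m at t = 0.202 s (rising) and t = 2.16 s (falling).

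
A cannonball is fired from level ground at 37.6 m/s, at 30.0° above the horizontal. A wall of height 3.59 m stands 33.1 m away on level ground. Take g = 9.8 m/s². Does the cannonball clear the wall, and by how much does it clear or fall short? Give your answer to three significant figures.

v_x = 37.6 cos 30.0° = 32.56 m/s; v_y0 = 37.6 sin 30.0° = 18.80 m/s.
Time to reach the wall: t = 33.1 / 32.56 = 1.017 s.
Height at that point: y = 18.80×1.017 − 4.900×1.017² = 14.05 m.
That is 14.05 − 3.59 = 10.5 m above the top of the wall, so the cannonball clears it.

Yes — it clears the wall by 10.5 m.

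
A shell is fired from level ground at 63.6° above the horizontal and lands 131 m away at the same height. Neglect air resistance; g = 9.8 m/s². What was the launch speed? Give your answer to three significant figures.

On level ground, R = v₀² sin(2θ) / g, so v₀ = √(R g / sin 2θ).
sin(2 × 63.6°) = 0.7965.
v₀ = √(131 × 9.8 / 0.7965) = √1612 = 40.1 m/s.

40.1 m/s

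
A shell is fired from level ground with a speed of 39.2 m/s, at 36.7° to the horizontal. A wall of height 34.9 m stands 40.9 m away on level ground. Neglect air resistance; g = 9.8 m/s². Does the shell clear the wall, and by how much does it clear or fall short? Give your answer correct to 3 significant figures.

v_x = 39.2 cos 36.7° = 31.43 m/s; v_y0 = 39.2 sin 36.7° = 23.43 m/s.
Time to reach the wall: t = 40.9 / 31.43 = 1.301 s.
Height at that point: y = 23.43×1.301 − 4.900×1.301² = 22.19 m.
That is 34.9 − 22.19 = 12.7 m below the top of the wall, so the shell does not clear it.

No — it falls 12.7 m short of clearing the wall.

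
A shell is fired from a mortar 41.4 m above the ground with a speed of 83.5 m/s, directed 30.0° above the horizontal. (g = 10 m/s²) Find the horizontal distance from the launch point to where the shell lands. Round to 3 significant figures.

Components: v_x = 83.5 cos 30.0° = 72.31 m/s, v_y = 83.5 sin 30.0° = 41.75 m/s.
Vertical: 0 = 41.4 + 41.75 t − ½(10) t² ⇒ 5.000 t² − 41.75 t − 41.4 = 0.
t = [41.75 + √(1743 + 828.0)] / 10.00 = 9.246 s.
Horizontal: R = v_x · t = 72.31 × 9.246 = 669 m.

669 m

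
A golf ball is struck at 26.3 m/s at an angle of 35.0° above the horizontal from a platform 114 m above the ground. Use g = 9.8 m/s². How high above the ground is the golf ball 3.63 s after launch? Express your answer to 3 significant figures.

104 m

v_y0 = 26.3 sin 35.0° = 15.09 m/s.
y(t) = 114 + v_y0 t − ½ g t² = 114 + 15.09×3.63 − ½×9.8×3.63² = 104 m.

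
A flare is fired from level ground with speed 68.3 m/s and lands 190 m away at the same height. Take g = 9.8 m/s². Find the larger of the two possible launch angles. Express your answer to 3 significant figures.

Level-ground range: R = v₀² sin(2θ)/g ⇒ sin 2θ = R g / v₀² = 190×9.8/68.3² = 0.3992.
2θ = arcsin(0.3992) = 23.53° or 180° − 23.53° = 156.47°.
So θ = 11.8° or θ = 78.2°.

78.2°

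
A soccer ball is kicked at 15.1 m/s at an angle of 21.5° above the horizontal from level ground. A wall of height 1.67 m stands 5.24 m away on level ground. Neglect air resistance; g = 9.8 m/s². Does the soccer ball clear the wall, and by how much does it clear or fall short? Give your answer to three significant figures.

No — it falls 0.288 m short of clearing the wall.

v_x = 15.1 cos 21.5° = 14.05 m/s; v_y0 = 15.1 sin 21.5° = 5.534 m/s.
Time to reach the wall: t = 5.24 / 14.05 = 0.3730 s.
Height at that point: y = 5.534×0.3730 − 4.900×0.3730² = 1.382 m.
That is 1.67 − 1.382 = 0.288 m below the top of the wall, so the soccer ball does not clear it.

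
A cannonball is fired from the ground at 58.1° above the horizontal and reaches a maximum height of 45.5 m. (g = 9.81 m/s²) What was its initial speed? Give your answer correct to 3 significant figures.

At maximum height v_y = 0, so (v₀ sin θ)² = 2 g H.
v₀ sin 58.1° = √(2 × 9.81 × 45.5) = 29.88 m/s.
v₀ = 29.88 / sin 58.1° = 29.88 / 0.8490 = 35.2 m/s.

35.2 m/s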